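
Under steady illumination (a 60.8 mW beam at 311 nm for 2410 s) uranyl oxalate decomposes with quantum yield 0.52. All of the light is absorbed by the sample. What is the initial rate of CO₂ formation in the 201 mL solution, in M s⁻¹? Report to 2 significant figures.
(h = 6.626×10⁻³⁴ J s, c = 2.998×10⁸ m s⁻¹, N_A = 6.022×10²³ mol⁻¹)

Photon energy at 311 nm: hc/λ = (6.626×10⁻³⁴)(2.998×10⁸)/(311×10⁻⁹) = 6.387×10⁻¹⁹ J.
Energy delivered: (60.8 mW)(2410 s) = 146.5 J.
Photons incident: 146.5 / 6.387×10⁻¹⁹ = 2.294×10²⁰, i.e. 2.294×10²⁰/6.022×10²³ = 3.809×10⁻⁴ mol.
Product formed: 0.52 × 3.809×10⁻⁴ = 1.981×10⁻⁴ mol.
Rate: 1.981×10⁻⁴ mol / (2410 s × 0.201 L) = 4.1×10⁻⁷ M s⁻¹.

4.1×10⁻⁷ M s⁻¹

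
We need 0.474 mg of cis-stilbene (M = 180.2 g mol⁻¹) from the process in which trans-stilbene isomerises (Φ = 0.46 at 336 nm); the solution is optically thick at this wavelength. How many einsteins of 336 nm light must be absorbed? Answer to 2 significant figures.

5.7e-6 einstein

Product: 0.474 mg / 180.2 g mol⁻¹ = 2.630e-6 mol.
Photons that must be absorbed: 2.630e-6 / 0.46 = 5.717e-6 mol.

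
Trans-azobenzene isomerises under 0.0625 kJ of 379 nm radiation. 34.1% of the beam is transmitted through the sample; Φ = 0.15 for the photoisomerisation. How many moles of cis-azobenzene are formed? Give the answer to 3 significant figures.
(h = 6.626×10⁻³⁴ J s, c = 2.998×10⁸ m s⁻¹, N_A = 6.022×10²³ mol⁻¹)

Photon energy at 379 nm: hc/λ = (6.626×10⁻³⁴)(2.998×10⁸)/(379×10⁻⁹) = 5.241×10⁻¹⁹ J.
Incident energy: 0.0625 kJ = 62.5 J.
Photons incident: 62.5 / 5.241×10⁻¹⁹ = 1.193×10²⁰, i.e. 1.193×10²⁰/6.022×10²³ = 1.981×10⁻⁴ mol.
Fraction absorbed: 1 − 34.1/100 = 0.6590.
Photons absorbed: 0.6590 × 1.981×10⁻⁴ = 1.305×10⁻⁴ mol.
Product: Φ × n_abs = 0.15 × 1.305×10⁻⁴ = 1.957×10⁻⁵ mol.

1.96×10⁻⁵ mol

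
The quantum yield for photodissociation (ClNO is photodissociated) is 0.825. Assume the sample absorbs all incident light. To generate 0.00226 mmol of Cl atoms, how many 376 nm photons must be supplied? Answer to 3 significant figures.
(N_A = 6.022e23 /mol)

1.65e18 photons

Product: 0.00226 mmol = 2.26e-6 mol.
Photons that must be absorbed: 2.26e-6 / 0.825 = 2.739e-6 mol.
Photon count: 2.739e-6 × 6.022e23 = 1.65e18.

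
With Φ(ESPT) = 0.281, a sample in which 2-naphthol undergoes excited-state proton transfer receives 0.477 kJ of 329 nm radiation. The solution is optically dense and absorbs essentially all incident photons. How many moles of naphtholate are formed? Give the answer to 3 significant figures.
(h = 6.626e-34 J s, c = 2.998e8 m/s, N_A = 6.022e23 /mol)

Photon energy at 329 nm: hc/λ = (6.626e-34)(2.998e8)/(329e-9) = 6.038e-19 J.
Incident energy: 0.477 kJ = 477 J.
Photons incident: 477 / 6.038e-19 = 7.900e20, i.e. 7.900e20/6.022e23 = 0.001312 mol.
Product: Φ × n_abs = 0.281 × 0.001312 = 3.687e-4 mol.

3.69e-4 mol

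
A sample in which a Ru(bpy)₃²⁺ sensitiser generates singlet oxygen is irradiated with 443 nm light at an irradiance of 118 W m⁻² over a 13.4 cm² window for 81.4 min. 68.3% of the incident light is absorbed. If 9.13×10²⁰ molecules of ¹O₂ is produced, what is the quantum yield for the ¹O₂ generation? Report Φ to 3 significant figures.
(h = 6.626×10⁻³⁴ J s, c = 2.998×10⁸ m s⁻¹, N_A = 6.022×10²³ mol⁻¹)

Φ = 0.776

Product: 9.13×10²⁰ / 6.022×10²³ = 0.001516 mol.
Photon energy at 443 nm: hc/λ = (6.626×10⁻³⁴)(2.998×10⁸)/(443×10⁻⁹) = 4.484×10⁻¹⁹ J.
Energy delivered: (118 W m⁻²)(13.4×10⁻⁴ m²)(4884 s) = 772.3 J.
Photons incident: 772.3 / 4.484×10⁻¹⁹ = 1.722×10²¹, i.e. 1.722×10²¹/6.022×10²³ = 0.002860 mol.
Photons absorbed: 0.683 × 0.002860 = 0.001953 mol.
Φ = 0.001516 mol / 0.001953 mol photons = 0.776.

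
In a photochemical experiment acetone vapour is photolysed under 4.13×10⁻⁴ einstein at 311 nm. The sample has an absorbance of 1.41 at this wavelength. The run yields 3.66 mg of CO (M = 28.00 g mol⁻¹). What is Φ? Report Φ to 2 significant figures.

Product: 3.66 mg / 28.00 g mol⁻¹ = 1.307×10⁻⁴ mol.
Fraction absorbed: 1 − 10^(−1.41) = 0.9611.
Photons absorbed: 0.9611 × 4.13×10⁻⁴ = 3.969×10⁻⁴ mol.
Φ = 1.307×10⁻⁴ mol / 3.969×10⁻⁴ mol photons = 0.33.

Φ = 0.33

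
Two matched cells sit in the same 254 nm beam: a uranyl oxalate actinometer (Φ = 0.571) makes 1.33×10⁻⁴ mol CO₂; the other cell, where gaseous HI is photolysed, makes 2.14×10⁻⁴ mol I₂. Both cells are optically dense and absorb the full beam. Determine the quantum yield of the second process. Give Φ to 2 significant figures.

Photons absorbed by the actinometer: 1.33×10⁻⁴ / 0.571 = 2.329×10⁻⁴ mol.
Φ(unknown) = 2.14×10⁻⁴ / 2.329×10⁻⁴ = 0.92.

Φ = 0.92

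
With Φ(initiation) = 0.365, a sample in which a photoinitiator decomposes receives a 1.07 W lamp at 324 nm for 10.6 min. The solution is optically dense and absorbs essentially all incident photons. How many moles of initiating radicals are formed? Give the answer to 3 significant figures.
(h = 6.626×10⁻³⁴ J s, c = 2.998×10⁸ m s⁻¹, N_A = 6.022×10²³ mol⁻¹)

Photon energy at 324 nm: hc/λ = (6.626×10⁻³⁴)(2.998×10⁸)/(324×10⁻⁹) = 6.131×10⁻¹⁹ J.
Energy delivered: (1.07 W)(636 s) = 680.5 J.
Photons incident: 680.5 / 6.131×10⁻¹⁹ = 1.110×10²¹, i.e. 1.110×10²¹/6.022×10²³ = 0.001843 mol.
Product: Φ × n_abs = 0.365 × 0.001843 = 6.727×10⁻⁴ mol.

6.73×10⁻⁴ mol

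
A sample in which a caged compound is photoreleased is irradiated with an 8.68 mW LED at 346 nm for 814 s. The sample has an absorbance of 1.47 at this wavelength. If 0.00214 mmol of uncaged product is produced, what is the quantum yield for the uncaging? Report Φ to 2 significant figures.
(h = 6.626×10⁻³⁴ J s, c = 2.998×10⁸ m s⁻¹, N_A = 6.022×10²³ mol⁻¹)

Product: 0.00214 mmol = 2.14×10⁻⁶ mol.
Photon energy at 346 nm: hc/λ = (6.626×10⁻³⁴)(2.998×10⁸)/(346×10⁻⁹) = 5.741×10⁻¹⁹ J.
Energy delivered: (8.68 mW)(814 s) = 7.066 J.
Photons incident: 7.066 / 5.741×10⁻¹⁹ = 1.231×10¹⁹, i.e. 1.231×10¹⁹/6.022×10²³ = 2.044×10⁻⁵ mol.
Fraction absorbed: 1 − 10^(−1.47) = 0.9661.
Photons absorbed: 0.9661 × 2.044×10⁻⁵ = 1.975×10⁻⁵ mol.
Φ = 2.14×10⁻⁶ mol / 1.975×10⁻⁵ mol photons = 0.11.

Φ = 0.11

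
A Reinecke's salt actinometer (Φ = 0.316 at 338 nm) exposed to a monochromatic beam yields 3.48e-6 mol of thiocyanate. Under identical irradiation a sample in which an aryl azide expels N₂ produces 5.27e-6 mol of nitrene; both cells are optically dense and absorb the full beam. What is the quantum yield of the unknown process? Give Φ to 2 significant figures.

Φ = 0.48

Photons absorbed by the actinometer: 3.48e-6 / 0.316 = 1.101e-5 mol.
Φ(unknown) = 5.27e-6 / 1.101e-5 = 0.48.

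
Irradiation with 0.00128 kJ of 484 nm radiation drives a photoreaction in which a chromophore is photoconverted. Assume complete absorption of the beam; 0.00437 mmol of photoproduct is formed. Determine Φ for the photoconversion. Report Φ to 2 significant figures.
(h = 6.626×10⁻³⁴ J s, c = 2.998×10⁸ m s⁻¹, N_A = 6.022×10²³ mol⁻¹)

Product: 0.00437 mmol = 4.37×10⁻⁶ mol.
Photon energy at 484 nm: hc/λ = (6.626×10⁻³⁴)(2.998×10⁸)/(484×10⁻⁹) = 4.104×10⁻¹⁹ J.
Incident energy: 0.00128 kJ = 1.28 J.
Photons incident: 1.28 / 4.104×10⁻¹⁹ = 3.119×10¹⁸, i.e. 3.119×10¹⁸/6.022×10²³ = 5.179×10⁻⁶ mol.
Φ = 4.37×10⁻⁶ mol / 5.179×10⁻⁶ mol photons = 0.84.

Φ = 0.84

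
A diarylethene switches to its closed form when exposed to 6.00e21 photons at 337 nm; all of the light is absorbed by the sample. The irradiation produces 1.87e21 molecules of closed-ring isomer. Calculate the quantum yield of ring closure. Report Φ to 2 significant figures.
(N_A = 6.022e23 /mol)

Product: 1.87e21 / 6.022e23 = 0.003105 mol.
Moles of photons: 6.00e21 / 6.022e23 = 0.009963 mol.
Φ = 0.003105 mol / 0.009963 mol photons = 0.31.

Φ = 0.31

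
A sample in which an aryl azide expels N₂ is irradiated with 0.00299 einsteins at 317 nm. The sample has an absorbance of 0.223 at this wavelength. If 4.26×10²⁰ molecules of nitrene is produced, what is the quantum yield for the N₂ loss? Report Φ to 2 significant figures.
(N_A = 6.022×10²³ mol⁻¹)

Φ = 0.59

Product: 4.26×10²⁰ / 6.022×10²³ = 7.074×10⁻⁴ mol.
Fraction absorbed: 1 − 10^(−0.223) = 0.4016.
Photons absorbed: 0.4016 × 0.00299 = 0.001201 mol.
Φ = 7.074×10⁻⁴ mol / 0.001201 mol photons = 0.59.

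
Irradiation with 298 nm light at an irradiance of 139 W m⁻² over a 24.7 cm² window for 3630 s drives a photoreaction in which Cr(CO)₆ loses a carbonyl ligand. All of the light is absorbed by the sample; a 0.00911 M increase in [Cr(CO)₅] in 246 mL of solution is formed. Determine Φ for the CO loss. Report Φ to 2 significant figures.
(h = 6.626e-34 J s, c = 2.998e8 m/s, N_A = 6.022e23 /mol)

Φ = 0.72

Product: (0.00911 M)(0.246 L) = 0.002241 mol.
Photon energy at 298 nm: hc/λ = (6.626e-34)(2.998e8)/(298e-9) = 6.666e-19 J.
Energy delivered: (139 W m⁻²)(24.7e-4 m²)(3630 s) = 1246 J.
Photons incident: 1246 / 6.666e-19 = 1.869e21, i.e. 1.869e21/6.022e23 = 0.003104 mol.
Φ = 0.002241 mol / 0.003104 mol photons = 0.72.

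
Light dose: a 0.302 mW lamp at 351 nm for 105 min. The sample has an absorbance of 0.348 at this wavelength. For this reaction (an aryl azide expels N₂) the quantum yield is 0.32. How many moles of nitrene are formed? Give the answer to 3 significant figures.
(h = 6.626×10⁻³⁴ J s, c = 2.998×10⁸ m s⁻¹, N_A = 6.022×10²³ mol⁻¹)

Photon energy at 351 nm: hc/λ = (6.626×10⁻³⁴)(2.998×10⁸)/(351×10⁻⁹) = 5.659×10⁻¹⁹ J.
Energy delivered: (0.302 mW)(6300 s) = 1.903 J.
Photons incident: 1.903 / 5.659×10⁻¹⁹ = 3.363×10¹⁸, i.e. 3.363×10¹⁸/6.022×10²³ = 5.585×10⁻⁶ mol.
Fraction absorbed: 1 − 10^(−0.348) = 0.5513.
Photons absorbed: 0.5513 × 5.585×10⁻⁶ = 3.079×10⁻⁶ mol.
Product: Φ × n_abs = 0.32 × 3.079×10⁻⁶ = 9.853×10⁻⁷ mol.

9.85×10⁻⁷ mol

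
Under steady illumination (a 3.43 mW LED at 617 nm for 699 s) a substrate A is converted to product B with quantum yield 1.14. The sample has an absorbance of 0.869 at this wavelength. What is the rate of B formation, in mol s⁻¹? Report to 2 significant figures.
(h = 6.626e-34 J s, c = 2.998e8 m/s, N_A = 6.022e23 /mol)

1.7e-8 mol s⁻¹

Photon energy at 617 nm: hc/λ = (6.626e-34)(2.998e8)/(617e-9) = 3.220e-19 J.
Energy delivered: (3.43 mW)(699 s) = 2.398 J.
Photons incident: 2.398 / 3.220e-19 = 7.447e18, i.e. 7.447e18/6.022e23 = 1.237e-5 mol.
Fraction absorbed: 1 − 10^(−0.869) = 0.8648.
Photons absorbed: 0.8648 × 1.237e-5 = 1.070e-5 mol.
Product formed: 1.14 × 1.070e-5 = 1.220e-5 mol.
Rate: 1.220e-5 / 699 s = 1.7e-8 mol s⁻¹.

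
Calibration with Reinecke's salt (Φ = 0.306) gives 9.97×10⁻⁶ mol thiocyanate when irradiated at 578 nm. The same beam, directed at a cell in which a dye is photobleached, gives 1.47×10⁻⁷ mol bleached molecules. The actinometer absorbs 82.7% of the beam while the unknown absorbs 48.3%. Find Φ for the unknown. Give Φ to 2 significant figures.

Φ = 0.0077

Photons absorbed by the actinometer: 9.97×10⁻⁶ / 0.306 = 3.258×10⁻⁵ mol.
Incident flux: 3.258×10⁻⁵ / 0.827 = 3.940×10⁻⁵ einstein.
Absorbed by unknown: 0.483 × 3.940×10⁻⁵ = 1.903×10⁻⁵ mol.
Φ(unknown) = 1.47×10⁻⁷ / 1.903×10⁻⁵ = 0.0077.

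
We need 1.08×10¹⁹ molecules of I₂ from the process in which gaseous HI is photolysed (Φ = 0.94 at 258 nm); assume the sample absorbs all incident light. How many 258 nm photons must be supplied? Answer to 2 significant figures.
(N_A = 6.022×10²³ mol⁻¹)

1.1×10¹⁹ photons

Product: 1.08×10¹⁹ / 6.022×10²³ = 1.793×10⁻⁵ mol.
Photons that must be absorbed: 1.793×10⁻⁵ / 0.94 = 1.907×10⁻⁵ mol.
Photon count: 1.907×10⁻⁵ × 6.022×10²³ = 1.1×10¹⁹.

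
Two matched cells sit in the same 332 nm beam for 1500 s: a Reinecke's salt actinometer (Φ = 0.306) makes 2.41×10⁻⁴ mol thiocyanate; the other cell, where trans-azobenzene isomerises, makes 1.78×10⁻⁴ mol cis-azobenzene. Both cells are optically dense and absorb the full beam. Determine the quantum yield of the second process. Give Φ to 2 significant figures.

Φ = 0.23

Photons absorbed by the actinometer: 2.41×10⁻⁴ / 0.306 = 7.876×10⁻⁴ mol.
Φ(unknown) = 1.78×10⁻⁴ / 7.876×10⁻⁴ = 0.23.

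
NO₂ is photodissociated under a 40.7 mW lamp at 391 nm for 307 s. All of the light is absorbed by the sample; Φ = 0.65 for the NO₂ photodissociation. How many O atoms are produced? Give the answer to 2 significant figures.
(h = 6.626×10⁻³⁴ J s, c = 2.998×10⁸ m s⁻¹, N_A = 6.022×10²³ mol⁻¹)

Photon energy at 391 nm: hc/λ = (6.626×10⁻³⁴)(2.998×10⁸)/(391×10⁻⁹) = 5.080×10⁻¹⁹ J.
Energy delivered: (40.7 mW)(307 s) = 12.49 J.
Photons incident: 12.49 / 5.080×10⁻¹⁹ = 2.459×10¹⁹, i.e. 2.459×10¹⁹/6.022×10²³ = 4.083×10⁻⁵ mol.
Product: Φ × n_abs = 0.65 × 4.083×10⁻⁵ = 2.654×10⁻⁵ mol.
As a count: 2.654×10⁻⁵ × 6.022×10²³ = 1.6×10¹⁹.

1.6×10¹⁹ atoms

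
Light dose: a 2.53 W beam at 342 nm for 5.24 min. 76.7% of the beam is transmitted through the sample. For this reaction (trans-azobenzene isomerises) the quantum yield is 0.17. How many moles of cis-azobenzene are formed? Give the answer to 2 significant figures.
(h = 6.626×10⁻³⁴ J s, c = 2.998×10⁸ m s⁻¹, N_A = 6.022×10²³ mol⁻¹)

9.0×10⁻⁵ mol

Photon energy at 342 nm: hc/λ = (6.626×10⁻³⁴)(2.998×10⁸)/(342×10⁻⁹) = 5.808×10⁻¹⁹ J.
Energy delivered: (2.53 W)(314.4 s) = 795.4 J.
Photons incident: 795.4 / 5.808×10⁻¹⁹ = 1.369×10²¹, i.e. 1.369×10²¹/6.022×10²³ = 0.002273 mol.
Fraction absorbed: 1 − 76.7/100 = 0.2330.
Photons absorbed: 0.2330 × 0.002273 = 5.296×10⁻⁴ mol.
Product: Φ × n_abs = 0.17 × 5.296×10⁻⁴ = 9.003×10⁻⁵ mol.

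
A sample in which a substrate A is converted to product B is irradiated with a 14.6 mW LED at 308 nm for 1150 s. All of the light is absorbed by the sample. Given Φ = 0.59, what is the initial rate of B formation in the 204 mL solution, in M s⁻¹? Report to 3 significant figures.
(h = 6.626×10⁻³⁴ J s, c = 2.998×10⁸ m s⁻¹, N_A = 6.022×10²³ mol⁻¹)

Photon energy at 308 nm: hc/λ = (6.626×10⁻³⁴)(2.998×10⁸)/(308×10⁻⁹) = 6.450×10⁻¹⁹ J.
Energy delivered: (14.6 mW)(1150 s) = 16.79 J.
Photons incident: 16.79 / 6.450×10⁻¹⁹ = 2.603×10¹⁹, i.e. 2.603×10¹⁹/6.022×10²³ = 4.322×10⁻⁵ mol.
Product formed: 0.59 × 4.322×10⁻⁵ = 2.550×10⁻⁵ mol.
Rate: 2.550×10⁻⁵ mol / (1150 s × 0.204 L) = 1.09×10⁻⁷ M s⁻¹.

1.09×10⁻⁷ M s⁻¹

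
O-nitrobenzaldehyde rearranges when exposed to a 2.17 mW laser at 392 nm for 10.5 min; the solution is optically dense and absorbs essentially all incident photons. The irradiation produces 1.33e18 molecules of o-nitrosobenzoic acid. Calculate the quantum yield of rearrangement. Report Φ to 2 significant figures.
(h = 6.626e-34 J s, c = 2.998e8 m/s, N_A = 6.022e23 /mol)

Φ = 0.49

Product: 1.33e18 / 6.022e23 = 2.209e-6 mol.
Photon energy at 392 nm: hc/λ = (6.626e-34)(2.998e8)/(392e-9) = 5.068e-19 J.
Energy delivered: (2.17 mW)(630 s) = 1.367 J.
Photons incident: 1.367 / 5.068e-19 = 2.697e18, i.e. 2.697e18/6.022e23 = 4.479e-6 mol.
Φ = 2.209e-6 mol / 4.479e-6 mol photons = 0.49.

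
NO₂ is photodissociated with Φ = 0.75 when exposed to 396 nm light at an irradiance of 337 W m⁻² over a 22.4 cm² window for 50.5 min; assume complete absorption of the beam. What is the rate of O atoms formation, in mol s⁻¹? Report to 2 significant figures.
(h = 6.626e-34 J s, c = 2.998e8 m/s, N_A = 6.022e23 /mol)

Photon energy at 396 nm: hc/λ = (6.626e-34)(2.998e8)/(396e-9) = 5.016e-19 J.
Energy delivered: (337 W m⁻²)(22.4e-4 m²)(3030 s) = 2287 J.
Photons incident: 2287 / 5.016e-19 = 4.559e21, i.e. 4.559e21/6.022e23 = 0.007571 mol.
Product formed: 0.75 × 0.007571 = 0.005678 mol.
Rate: 0.005678 / 3030 s = 1.9e-6 mol s⁻¹.

1.9e-6 mol s⁻¹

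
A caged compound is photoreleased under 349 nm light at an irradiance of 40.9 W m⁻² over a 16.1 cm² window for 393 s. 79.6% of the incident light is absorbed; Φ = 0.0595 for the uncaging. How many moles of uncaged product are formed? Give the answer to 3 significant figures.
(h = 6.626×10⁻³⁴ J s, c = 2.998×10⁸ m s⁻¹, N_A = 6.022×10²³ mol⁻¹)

3.58×10⁻⁶ mol

Photon energy at 349 nm: hc/λ = (6.626×10⁻³⁴)(2.998×10⁸)/(349×10⁻⁹) = 5.692×10⁻¹⁹ J.
Energy delivered: (40.9 W m⁻²)(16.1×10⁻⁴ m²)(393 s) = 25.88 J.
Photons incident: 25.88 / 5.692×10⁻¹⁹ = 4.547×10¹⁹, i.e. 4.547×10¹⁹/6.022×10²³ = 7.551×10⁻⁵ mol.
Photons absorbed: 0.796 × 7.551×10⁻⁵ = 6.011×10⁻⁵ mol.
Product: Φ × n_abs = 0.0595 × 6.011×10⁻⁵ = 3.577×10⁻⁶ mol.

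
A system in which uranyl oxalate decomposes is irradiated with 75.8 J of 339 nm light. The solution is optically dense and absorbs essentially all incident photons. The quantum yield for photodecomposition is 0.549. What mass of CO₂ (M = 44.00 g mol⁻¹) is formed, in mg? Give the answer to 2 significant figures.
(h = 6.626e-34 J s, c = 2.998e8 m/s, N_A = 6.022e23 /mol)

5.2 mg

Photon energy at 339 nm: hc/λ = (6.626e-34)(2.998e8)/(339e-9) = 5.860e-19 J.
Photons incident: 75.8 / 5.860e-19 = 1.294e20, i.e. 1.294e20/6.022e23 = 2.149e-4 mol.
Product: Φ × n_abs = 0.549 × 2.149e-4 = 1.180e-4 mol.
Mass: 1.180e-4 × 44.00 = 0.005192 g = 5.2 mg.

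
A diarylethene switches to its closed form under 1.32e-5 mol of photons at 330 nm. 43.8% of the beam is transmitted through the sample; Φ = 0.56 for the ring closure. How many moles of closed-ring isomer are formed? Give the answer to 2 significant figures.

Fraction absorbed: 1 − 43.8/100 = 0.5620.
Photons absorbed: 0.5620 × 1.32e-5 = 7.418e-6 mol.
Product: Φ × n_abs = 0.56 × 7.418e-6 = 4.154e-6 mol.

4.2e-6 mol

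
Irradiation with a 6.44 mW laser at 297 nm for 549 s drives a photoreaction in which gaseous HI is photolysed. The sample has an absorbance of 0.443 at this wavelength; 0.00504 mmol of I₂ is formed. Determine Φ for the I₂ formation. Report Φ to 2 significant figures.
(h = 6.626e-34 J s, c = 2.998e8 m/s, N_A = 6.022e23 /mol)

Product: 0.00504 mmol = 5.04e-6 mol.
Photon energy at 297 nm: hc/λ = (6.626e-34)(2.998e8)/(297e-9) = 6.688e-19 J.
Energy delivered: (6.44 mW)(549 s) = 3.536 J.
Photons incident: 3.536 / 6.688e-19 = 5.287e18, i.e. 5.287e18/6.022e23 = 8.779e-6 mol.
Fraction absorbed: 1 − 10^(−0.443) = 0.6394.
Photons absorbed: 0.6394 × 8.779e-6 = 5.613e-6 mol.
Φ = 5.04e-6 mol / 5.613e-6 mol photons = 0.90.

Φ = 0.90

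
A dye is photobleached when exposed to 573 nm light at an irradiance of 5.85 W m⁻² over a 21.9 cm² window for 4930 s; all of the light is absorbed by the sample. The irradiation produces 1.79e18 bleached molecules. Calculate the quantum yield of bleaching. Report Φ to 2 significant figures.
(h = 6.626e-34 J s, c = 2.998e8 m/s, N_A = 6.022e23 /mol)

Product: 1.79e18 / 6.022e23 = 2.972e-6 mol.
Photon energy at 573 nm: hc/λ = (6.626e-34)(2.998e8)/(573e-9) = 3.467e-19 J.
Energy delivered: (5.85 W m⁻²)(21.9e-4 m²)(4930 s) = 63.16 J.
Photons incident: 63.16 / 3.467e-19 = 1.822e20, i.e. 1.822e20/6.022e23 = 3.026e-4 mol.
Φ = 2.972e-6 mol / 3.026e-4 mol photons = 0.0098.

Φ = 0.0098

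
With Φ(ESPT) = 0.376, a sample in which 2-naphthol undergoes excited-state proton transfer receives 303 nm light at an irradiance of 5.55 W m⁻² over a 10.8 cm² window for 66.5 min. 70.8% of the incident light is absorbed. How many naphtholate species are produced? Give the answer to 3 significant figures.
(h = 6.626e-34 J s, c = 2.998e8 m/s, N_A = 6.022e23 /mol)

Photon energy at 303 nm: hc/λ = (6.626e-34)(2.998e8)/(303e-9) = 6.556e-19 J.
Energy delivered: (5.55 W m⁻²)(10.8e-4 m²)(3990 s) = 23.92 J.
Photons incident: 23.92 / 6.556e-19 = 3.649e19, i.e. 3.649e19/6.022e23 = 6.059e-5 mol.
Photons absorbed: 0.708 × 6.059e-5 = 4.290e-5 mol.
Product: Φ × n_abs = 0.376 × 4.290e-5 = 1.613e-5 mol.
As a count: 1.613e-5 × 6.022e23 = 9.71e18.

9.71e18 species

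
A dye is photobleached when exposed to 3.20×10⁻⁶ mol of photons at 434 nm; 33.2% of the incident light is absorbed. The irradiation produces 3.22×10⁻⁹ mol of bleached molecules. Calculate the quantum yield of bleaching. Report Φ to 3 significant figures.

Φ = 0.00303

Photons absorbed: 0.332 × 3.20×10⁻⁶ = 1.062×10⁻⁶ mol.
Φ = 3.22×10⁻⁹ mol / 1.062×10⁻⁶ mol photons = 0.00303.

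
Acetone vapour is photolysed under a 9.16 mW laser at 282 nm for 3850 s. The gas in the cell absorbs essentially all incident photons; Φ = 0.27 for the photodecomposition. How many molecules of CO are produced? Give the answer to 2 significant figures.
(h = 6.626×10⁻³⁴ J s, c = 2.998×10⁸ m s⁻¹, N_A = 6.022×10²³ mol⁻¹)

Photon energy at 282 nm: hc/λ = (6.626×10⁻³⁴)(2.998×10⁸)/(282×10⁻⁹) = 7.044×10⁻¹⁹ J.
Energy delivered: (9.16 mW)(3850 s) = 35.27 J.
Photons incident: 35.27 / 7.044×10⁻¹⁹ = 5.007×10¹⁹, i.e. 5.007×10¹⁹/6.022×10²³ = 8.315×10⁻⁵ mol.
Product: Φ × n_abs = 0.27 × 8.315×10⁻⁵ = 2.245×10⁻⁵ mol.
As a count: 2.245×10⁻⁵ × 6.022×10²³ = 1.4×10¹⁹.

1.4×10¹⁹ molecules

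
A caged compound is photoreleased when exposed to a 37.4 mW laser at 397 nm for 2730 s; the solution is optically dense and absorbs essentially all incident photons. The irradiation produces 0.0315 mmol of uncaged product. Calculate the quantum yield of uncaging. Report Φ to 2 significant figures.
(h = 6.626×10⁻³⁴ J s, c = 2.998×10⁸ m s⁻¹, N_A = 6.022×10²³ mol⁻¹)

Φ = 0.093

Product: 0.0315 mmol = 3.15×10⁻⁵ mol.
Photon energy at 397 nm: hc/λ = (6.626×10⁻³⁴)(2.998×10⁸)/(397×10⁻⁹) = 5.004×10⁻¹⁹ J.
Energy delivered: (37.4 mW)(2730 s) = 102.1 J.
Photons incident: 102.1 / 5.004×10⁻¹⁹ = 2.040×10²⁰, i.e. 2.040×10²⁰/6.022×10²³ = 3.388×10⁻⁴ mol.
Φ = 3.15×10⁻⁵ mol / 3.388×10⁻⁴ mol photons = 0.093.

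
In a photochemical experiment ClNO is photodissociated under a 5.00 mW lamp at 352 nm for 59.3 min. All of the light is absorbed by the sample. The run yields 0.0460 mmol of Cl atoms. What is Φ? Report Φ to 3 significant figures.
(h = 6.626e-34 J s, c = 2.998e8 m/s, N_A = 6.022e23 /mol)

Φ = 0.879

Product: 0.0460 mmol = 4.60e-5 mol.
Photon energy at 352 nm: hc/λ = (6.626e-34)(2.998e8)/(352e-9) = 5.643e-19 J.
Energy delivered: (5.00 mW)(3558 s) = 17.79 J.
Photons incident: 17.79 / 5.643e-19 = 3.153e19, i.e. 3.153e19/6.022e23 = 5.236e-5 mol.
Φ = 4.60e-5 mol / 5.236e-5 mol photons = 0.879.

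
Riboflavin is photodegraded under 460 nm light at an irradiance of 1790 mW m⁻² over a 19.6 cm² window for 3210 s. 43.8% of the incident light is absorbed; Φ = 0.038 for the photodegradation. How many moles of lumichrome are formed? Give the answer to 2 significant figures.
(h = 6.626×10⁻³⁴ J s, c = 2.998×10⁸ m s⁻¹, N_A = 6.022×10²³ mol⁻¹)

7.2×10⁻⁷ mol

Photon energy at 460 nm: hc/λ = (6.626×10⁻³⁴)(2.998×10⁸)/(460×10⁻⁹) = 4.318×10⁻¹⁹ J.
Energy delivered: (1790 mW m⁻²)(19.6×10⁻⁴ m²)(3210 s) = 11.26 J.
Photons incident: 11.26 / 4.318×10⁻¹⁹ = 2.608×10¹⁹, i.e. 2.608×10¹⁹/6.022×10²³ = 4.331×10⁻⁵ mol.
Photons absorbed: 0.438 × 4.331×10⁻⁵ = 1.897×10⁻⁵ mol.
Product: Φ × n_abs = 0.038 × 1.897×10⁻⁵ = 7.209×10⁻⁷ mol.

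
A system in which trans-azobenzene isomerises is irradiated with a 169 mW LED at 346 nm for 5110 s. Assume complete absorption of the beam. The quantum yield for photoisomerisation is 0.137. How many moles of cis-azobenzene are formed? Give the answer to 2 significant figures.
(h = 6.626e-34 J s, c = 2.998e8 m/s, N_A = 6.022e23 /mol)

Photon energy at 346 nm: hc/λ = (6.626e-34)(2.998e8)/(346e-9) = 5.741e-19 J.
Energy delivered: (169 mW)(5110 s) = 863.6 J.
Photons incident: 863.6 / 5.741e-19 = 1.504e21, i.e. 1.504e21/6.022e23 = 0.002498 mol.
Product: Φ × n_abs = 0.137 × 0.002498 = 3.422e-4 mol.

3.4e-4 mol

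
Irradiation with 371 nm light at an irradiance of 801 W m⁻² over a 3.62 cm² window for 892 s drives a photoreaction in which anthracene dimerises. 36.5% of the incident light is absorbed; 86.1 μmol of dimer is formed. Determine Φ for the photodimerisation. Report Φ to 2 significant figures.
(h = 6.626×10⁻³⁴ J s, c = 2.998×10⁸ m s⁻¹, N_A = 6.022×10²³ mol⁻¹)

Φ = 0.29

Product: 86.1 μmol = 8.61×10⁻⁵ mol.
Photon energy at 371 nm: hc/λ = (6.626×10⁻³⁴)(2.998×10⁸)/(371×10⁻⁹) = 5.354×10⁻¹⁹ J.
Energy delivered: (801 W m⁻²)(3.62×10⁻⁴ m²)(892 s) = 258.6 J.
Photons incident: 258.6 / 5.354×10⁻¹⁹ = 4.830×10²⁰, i.e. 4.830×10²⁰/6.022×10²³ = 8.021×10⁻⁴ mol.
Photons absorbed: 0.365 × 8.021×10⁻⁴ = 2.928×10⁻⁴ mol.
Φ = 8.61×10⁻⁵ mol / 2.928×10⁻⁴ mol photons = 0.29.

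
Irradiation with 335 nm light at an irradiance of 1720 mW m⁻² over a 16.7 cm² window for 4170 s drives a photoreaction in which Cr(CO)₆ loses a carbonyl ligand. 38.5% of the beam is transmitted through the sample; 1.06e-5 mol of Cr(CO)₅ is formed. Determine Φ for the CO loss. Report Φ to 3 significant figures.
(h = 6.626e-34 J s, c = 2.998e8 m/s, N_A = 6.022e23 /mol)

Φ = 0.514

Photon energy at 335 nm: hc/λ = (6.626e-34)(2.998e8)/(335e-9) = 5.930e-19 J.
Energy delivered: (1720 mW m⁻²)(16.7e-4 m²)(4170 s) = 11.98 J.
Photons incident: 11.98 / 5.930e-19 = 2.020e19, i.e. 2.020e19/6.022e23 = 3.354e-5 mol.
Fraction absorbed: 1 − 38.5/100 = 0.6150.
Photons absorbed: 0.6150 × 3.354e-5 = 2.063e-5 mol.
Φ = 1.06e-5 mol / 2.063e-5 mol photons = 0.514.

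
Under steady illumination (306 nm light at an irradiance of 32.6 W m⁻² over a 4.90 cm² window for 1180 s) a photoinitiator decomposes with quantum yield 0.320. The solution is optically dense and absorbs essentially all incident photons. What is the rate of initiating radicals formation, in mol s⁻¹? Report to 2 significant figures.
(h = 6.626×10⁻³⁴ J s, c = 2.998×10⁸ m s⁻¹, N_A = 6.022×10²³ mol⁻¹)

Photon energy at 306 nm: hc/λ = (6.626×10⁻³⁴)(2.998×10⁸)/(306×10⁻⁹) = 6.492×10⁻¹⁹ J.
Energy delivered: (32.6 W m⁻²)(4.90×10⁻⁴ m²)(1180 s) = 18.85 J.
Photons incident: 18.85 / 6.492×10⁻¹⁹ = 2.904×10¹⁹, i.e. 2.904×10¹⁹/6.022×10²³ = 4.822×10⁻⁵ mol.
Product formed: 0.320 × 4.822×10⁻⁵ = 1.543×10⁻⁵ mol.
Rate: 1.543×10⁻⁵ / 1180 s = 1.3×10⁻⁸ mol s⁻¹.

1.3×10⁻⁸ mol s⁻¹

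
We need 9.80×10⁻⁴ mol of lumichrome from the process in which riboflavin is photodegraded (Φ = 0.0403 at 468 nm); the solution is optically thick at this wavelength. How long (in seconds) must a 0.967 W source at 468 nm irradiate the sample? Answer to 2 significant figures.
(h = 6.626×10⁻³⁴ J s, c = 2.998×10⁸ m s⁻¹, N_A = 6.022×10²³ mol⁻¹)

Photons that must be absorbed: 9.80×10⁻⁴ / 0.0403 = 0.02432 mol.
Photon energy: hc/λ = 4.245×10⁻¹⁹ J; per mole, 2.556×10⁵ J mol⁻¹.
Energy required: 0.02432 × 2.556×10⁵ = 6216 J.
Time: 6216 J / 0.967 W = 6400 s.

t ≈ 6400 s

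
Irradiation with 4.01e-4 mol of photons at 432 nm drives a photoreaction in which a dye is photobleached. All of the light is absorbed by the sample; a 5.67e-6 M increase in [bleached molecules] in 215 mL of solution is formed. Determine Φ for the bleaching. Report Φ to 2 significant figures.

Φ = 0.0030

Product: (5.67e-6 M)(0.215 L) = 1.219e-6 mol.
Φ = 1.219e-6 mol / 4.01e-4 mol photons = 0.0030.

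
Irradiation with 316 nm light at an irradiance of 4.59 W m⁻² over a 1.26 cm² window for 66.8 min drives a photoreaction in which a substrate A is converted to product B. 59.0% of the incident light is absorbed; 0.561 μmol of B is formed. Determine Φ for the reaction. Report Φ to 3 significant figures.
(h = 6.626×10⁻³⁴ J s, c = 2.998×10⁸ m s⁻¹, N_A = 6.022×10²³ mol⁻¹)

Φ = 0.155

Product: 0.561 μmol = 5.61×10⁻⁷ mol.
Photon energy at 316 nm: hc/λ = (6.626×10⁻³⁴)(2.998×10⁸)/(316×10⁻⁹) = 6.286×10⁻¹⁹ J.
Energy delivered: (4.59 W m⁻²)(1.26×10⁻⁴ m²)(4008 s) = 2.318 J.
Photons incident: 2.318 / 6.286×10⁻¹⁹ = 3.688×10¹⁸, i.e. 3.688×10¹⁸/6.022×10²³ = 6.124×10⁻⁶ mol.
Photons absorbed: 0.590 × 6.124×10⁻⁶ = 3.613×10⁻⁶ mol.
Φ = 5.61×10⁻⁷ mol / 3.613×10⁻⁶ mol photons = 0.155.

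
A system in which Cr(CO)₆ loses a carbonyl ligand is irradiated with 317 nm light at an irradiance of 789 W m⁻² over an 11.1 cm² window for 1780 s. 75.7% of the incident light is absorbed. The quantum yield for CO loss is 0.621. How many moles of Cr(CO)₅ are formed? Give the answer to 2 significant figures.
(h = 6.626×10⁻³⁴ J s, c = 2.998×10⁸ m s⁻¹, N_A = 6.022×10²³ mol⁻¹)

0.0019 mol

Photon energy at 317 nm: hc/λ = (6.626×10⁻³⁴)(2.998×10⁸)/(317×10⁻⁹) = 6.266×10⁻¹⁹ J.
Energy delivered: (789 W m⁻²)(11.1×10⁻⁴ m²)(1780 s) = 1559 J.
Photons incident: 1559 / 6.266×10⁻¹⁹ = 2.488×10²¹, i.e. 2.488×10²¹/6.022×10²³ = 0.004132 mol.
Photons absorbed: 0.757 × 0.004132 = 0.003128 mol.
Product: Φ × n_abs = 0.621 × 0.003128 = 0.001942 mol.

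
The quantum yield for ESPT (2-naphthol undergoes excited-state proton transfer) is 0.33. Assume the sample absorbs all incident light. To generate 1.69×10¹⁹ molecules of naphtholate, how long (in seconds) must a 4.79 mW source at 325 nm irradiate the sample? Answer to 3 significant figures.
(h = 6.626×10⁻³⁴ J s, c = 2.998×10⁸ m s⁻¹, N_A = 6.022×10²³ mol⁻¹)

Product: 1.69×10¹⁹ / 6.022×10²³ = 2.806×10⁻⁵ mol.
Photons that must be absorbed: 2.806×10⁻⁵ / 0.33 = 8.503×10⁻⁵ mol.
Photon energy: hc/λ = 6.112×10⁻¹⁹ J; per mole, 3.681×10⁵ J mol⁻¹.
Energy required: 8.503×10⁻⁵ × 3.681×10⁵ = 31.30 J.
Time: 31.30 J / 0.00479 W = 6530 s.

t ≈ 6530 s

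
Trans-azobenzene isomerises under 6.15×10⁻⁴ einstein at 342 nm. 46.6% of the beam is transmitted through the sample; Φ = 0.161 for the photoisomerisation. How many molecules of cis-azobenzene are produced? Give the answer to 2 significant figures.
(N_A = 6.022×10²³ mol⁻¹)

3.2×10¹⁹ molecules

Fraction absorbed: 1 − 46.6/100 = 0.5340.
Photons absorbed: 0.5340 × 6.15×10⁻⁴ = 3.284×10⁻⁴ mol.
Product: Φ × n_abs = 0.161 × 3.284×10⁻⁴ = 5.287×10⁻⁵ mol.
As a count: 5.287×10⁻⁵ × 6.022×10²³ = 3.2×10¹⁹.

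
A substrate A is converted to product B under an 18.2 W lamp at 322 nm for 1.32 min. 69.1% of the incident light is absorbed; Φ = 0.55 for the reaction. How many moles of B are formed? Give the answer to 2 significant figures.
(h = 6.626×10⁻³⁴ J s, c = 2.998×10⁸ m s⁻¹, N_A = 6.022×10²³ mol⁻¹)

Photon energy at 322 nm: hc/λ = (6.626×10⁻³⁴)(2.998×10⁸)/(322×10⁻⁹) = 6.169×10⁻¹⁹ J.
Energy delivered: (18.2 W)(79.2 s) = 1441 J.
Photons incident: 1441 / 6.169×10⁻¹⁹ = 2.336×10²¹, i.e. 2.336×10²¹/6.022×10²³ = 0.003879 mol.
Photons absorbed: 0.691 × 0.003879 = 0.002680 mol.
Product: Φ × n_abs = 0.55 × 0.002680 = 0.001474 mol.

0.0015 mol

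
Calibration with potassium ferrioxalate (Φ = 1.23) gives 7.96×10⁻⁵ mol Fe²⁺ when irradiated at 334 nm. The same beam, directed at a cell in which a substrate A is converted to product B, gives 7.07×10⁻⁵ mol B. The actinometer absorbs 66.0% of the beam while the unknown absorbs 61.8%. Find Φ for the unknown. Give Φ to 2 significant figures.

Photons absorbed by the actinometer: 7.96×10⁻⁵ / 1.23 = 6.472×10⁻⁵ mol.
Incident flux: 6.472×10⁻⁵ / 0.660 = 9.806×10⁻⁵ einstein.
Absorbed by unknown: 0.618 × 9.806×10⁻⁵ = 6.060×10⁻⁵ mol.
Φ(unknown) = 7.07×10⁻⁵ / 6.060×10⁻⁵ = 1.2.

Φ = 1.2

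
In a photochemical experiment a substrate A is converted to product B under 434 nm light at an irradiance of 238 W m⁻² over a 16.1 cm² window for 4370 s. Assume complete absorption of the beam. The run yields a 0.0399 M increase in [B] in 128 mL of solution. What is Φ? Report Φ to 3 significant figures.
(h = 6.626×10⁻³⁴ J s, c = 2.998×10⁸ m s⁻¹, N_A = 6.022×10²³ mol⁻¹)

Product: (0.0399 M)(0.128 L) = 0.005107 mol.
Photon energy at 434 nm: hc/λ = (6.626×10⁻³⁴)(2.998×10⁸)/(434×10⁻⁹) = 4.577×10⁻¹⁹ J.
Energy delivered: (238 W m⁻²)(16.1×10⁻⁴ m²)(4370 s) = 1674 J.
Photons incident: 1674 / 4.577×10⁻¹⁹ = 3.657×10²¹, i.e. 3.657×10²¹/6.022×10²³ = 0.006073 mol.
Φ = 0.005107 mol / 0.006073 mol photons = 0.841.

Φ = 0.841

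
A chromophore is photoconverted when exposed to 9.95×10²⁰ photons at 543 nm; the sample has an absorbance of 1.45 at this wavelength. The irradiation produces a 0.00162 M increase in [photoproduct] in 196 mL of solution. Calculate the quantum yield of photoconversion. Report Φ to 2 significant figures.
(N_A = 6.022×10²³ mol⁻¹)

Φ = 0.20

Product: (0.00162 M)(0.196 L) = 3.175×10⁻⁴ mol.
Moles of photons: 9.95×10²⁰ / 6.022×10²³ = 0.001652 mol.
Fraction absorbed: 1 − 10^(−1.45) = 0.9645.
Photons absorbed: 0.9645 × 0.001652 = 0.001593 mol.
Φ = 3.175×10⁻⁴ mol / 0.001593 mol photons = 0.20.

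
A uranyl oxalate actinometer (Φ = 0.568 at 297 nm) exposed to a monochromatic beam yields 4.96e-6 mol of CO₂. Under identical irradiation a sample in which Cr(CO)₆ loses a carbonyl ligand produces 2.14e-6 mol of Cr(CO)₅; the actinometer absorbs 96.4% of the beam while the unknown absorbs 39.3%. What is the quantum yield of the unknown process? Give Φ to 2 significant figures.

Photons absorbed by the actinometer: 4.96e-6 / 0.568 = 8.732e-6 mol.
Incident flux: 8.732e-6 / 0.964 = 9.058e-6 einstein.
Absorbed by unknown: 0.393 × 9.058e-6 = 3.560e-6 mol.
Φ(unknown) = 2.14e-6 / 3.560e-6 = 0.60.

Φ = 0.60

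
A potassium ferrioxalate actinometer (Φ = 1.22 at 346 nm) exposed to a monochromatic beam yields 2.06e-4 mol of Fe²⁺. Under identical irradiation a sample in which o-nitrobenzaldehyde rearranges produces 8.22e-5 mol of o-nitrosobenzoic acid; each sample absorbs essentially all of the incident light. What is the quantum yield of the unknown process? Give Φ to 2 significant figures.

Photons absorbed by the actinometer: 2.06e-4 / 1.22 = 1.689e-4 mol.
Φ(unknown) = 8.22e-5 / 1.689e-4 = 0.49.

Φ = 0.49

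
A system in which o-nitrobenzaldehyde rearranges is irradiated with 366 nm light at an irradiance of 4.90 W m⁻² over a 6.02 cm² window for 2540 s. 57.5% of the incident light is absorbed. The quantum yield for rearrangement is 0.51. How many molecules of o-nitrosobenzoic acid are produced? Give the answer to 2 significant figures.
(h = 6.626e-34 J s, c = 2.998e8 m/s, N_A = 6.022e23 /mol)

Photon energy at 366 nm: hc/λ = (6.626e-34)(2.998e8)/(366e-9) = 5.428e-19 J.
Energy delivered: (4.90 W m⁻²)(6.02e-4 m²)(2540 s) = 7.492 J.
Photons incident: 7.492 / 5.428e-19 = 1.380e19, i.e. 1.380e19/6.022e23 = 2.292e-5 mol.
Photons absorbed: 0.575 × 2.292e-5 = 1.318e-5 mol.
Product: Φ × n_abs = 0.51 × 1.318e-5 = 6.722e-6 mol.
As a count: 6.722e-6 × 6.022e23 = 4.0e18.

4.0e18 molecules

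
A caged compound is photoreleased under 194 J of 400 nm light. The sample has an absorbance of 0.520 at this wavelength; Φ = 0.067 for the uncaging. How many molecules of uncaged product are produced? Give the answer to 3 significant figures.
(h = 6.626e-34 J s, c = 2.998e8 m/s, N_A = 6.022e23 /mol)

Photon energy at 400 nm: hc/λ = (6.626e-34)(2.998e8)/(400e-9) = 4.966e-19 J.
Photons incident: 194 / 4.966e-19 = 3.907e20, i.e. 3.907e20/6.022e23 = 6.488e-4 mol.
Fraction absorbed: 1 − 10^(−0.520) = 0.6980.
Photons absorbed: 0.6980 × 6.488e-4 = 4.529e-4 mol.
Product: Φ × n_abs = 0.067 × 4.529e-4 = 3.034e-5 mol.
As a count: 3.034e-5 × 6.022e23 = 1.83e19.

1.83e19 molecules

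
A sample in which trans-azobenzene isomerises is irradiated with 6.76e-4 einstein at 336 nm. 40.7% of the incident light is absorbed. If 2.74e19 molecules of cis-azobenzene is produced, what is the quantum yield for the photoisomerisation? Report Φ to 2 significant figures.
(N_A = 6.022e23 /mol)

Product: 2.74e19 / 6.022e23 = 4.550e-5 mol.
Photons absorbed: 0.407 × 6.76e-4 = 2.751e-4 mol.
Φ = 4.550e-5 mol / 2.751e-4 mol photons = 0.17.

Φ = 0.17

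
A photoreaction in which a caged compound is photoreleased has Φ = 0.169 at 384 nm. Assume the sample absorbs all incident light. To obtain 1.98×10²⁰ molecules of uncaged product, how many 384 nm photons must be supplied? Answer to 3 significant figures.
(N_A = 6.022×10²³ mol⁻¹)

Product: 1.98×10²⁰ / 6.022×10²³ = 3.288×10⁻⁴ mol.
Photons that must be absorbed: 3.288×10⁻⁴ / 0.169 = 0.001946 mol.
Photon count: 0.001946 × 6.022×10²³ = 1.17×10²¹.

1.17×10²¹ photons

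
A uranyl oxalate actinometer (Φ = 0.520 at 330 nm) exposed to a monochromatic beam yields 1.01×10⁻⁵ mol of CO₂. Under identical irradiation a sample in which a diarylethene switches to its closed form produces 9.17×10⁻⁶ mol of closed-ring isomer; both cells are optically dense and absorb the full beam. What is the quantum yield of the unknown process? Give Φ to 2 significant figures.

Photons absorbed by the actinometer: 1.01×10⁻⁵ / 0.520 = 1.942×10⁻⁵ mol.
Φ(unknown) = 9.17×10⁻⁶ / 1.942×10⁻⁵ = 0.47.

Φ = 0.47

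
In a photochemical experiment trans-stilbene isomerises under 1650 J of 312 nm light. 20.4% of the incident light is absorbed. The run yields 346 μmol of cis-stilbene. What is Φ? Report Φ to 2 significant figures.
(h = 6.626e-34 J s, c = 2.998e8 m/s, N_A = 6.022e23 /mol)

Φ = 0.39

Product: 346 μmol = 3.46e-4 mol.
Photon energy at 312 nm: hc/λ = (6.626e-34)(2.998e8)/(312e-9) = 6.367e-19 J.
Photons incident: 1650 / 6.367e-19 = 2.591e21, i.e. 2.591e21/6.022e23 = 0.004303 mol.
Photons absorbed: 0.204 × 0.004303 = 8.778e-4 mol.
Φ = 3.46e-4 mol / 8.778e-4 mol photons = 0.39.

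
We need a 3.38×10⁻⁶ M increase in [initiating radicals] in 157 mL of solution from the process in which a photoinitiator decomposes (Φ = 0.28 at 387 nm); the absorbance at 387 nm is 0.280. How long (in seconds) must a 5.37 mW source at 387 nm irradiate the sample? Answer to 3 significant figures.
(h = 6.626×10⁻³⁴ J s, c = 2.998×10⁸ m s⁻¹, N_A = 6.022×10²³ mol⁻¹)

Product: (3.38×10⁻⁶ M)(0.157 L) = 5.307×10⁻⁷ mol.
Photons that must be absorbed: 5.307×10⁻⁷ / 0.28 = 1.895×10⁻⁶ mol.
Fraction absorbed: 1 − 10^(−0.280) = 0.4752.
Incident photons needed: 1.895×10⁻⁶ / 0.4752 = 3.988×10⁻⁶ mol.
Photon energy: hc/λ = 5.133×10⁻¹⁹ J; per mole, 3.091×10⁵ J mol⁻¹.
Energy required: 3.988×10⁻⁶ × 3.091×10⁵ = 1.233 J.
Time: 1.233 J / 0.00537 W = 230 s.

t ≈ 230 s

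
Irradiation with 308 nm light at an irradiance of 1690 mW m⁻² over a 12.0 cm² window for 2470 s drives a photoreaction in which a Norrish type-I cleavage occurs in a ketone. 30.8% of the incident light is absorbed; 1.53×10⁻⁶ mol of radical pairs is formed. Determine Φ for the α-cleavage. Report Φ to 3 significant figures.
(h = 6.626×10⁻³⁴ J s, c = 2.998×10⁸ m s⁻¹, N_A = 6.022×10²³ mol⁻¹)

Photon energy at 308 nm: hc/λ = (6.626×10⁻³⁴)(2.998×10⁸)/(308×10⁻⁹) = 6.450×10⁻¹⁹ J.
Energy delivered: (1690 mW m⁻²)(12.0×10⁻⁴ m²)(2470 s) = 5.009 J.
Photons incident: 5.009 / 6.450×10⁻¹⁹ = 7.766×10¹⁸, i.e. 7.766×10¹⁸/6.022×10²³ = 1.290×10⁻⁵ mol.
Photons absorbed: 0.308 × 1.290×10⁻⁵ = 3.973×10⁻⁶ mol.
Φ = 1.53×10⁻⁶ mol / 3.973×10⁻⁶ mol photons = 0.385.

Φ = 0.385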